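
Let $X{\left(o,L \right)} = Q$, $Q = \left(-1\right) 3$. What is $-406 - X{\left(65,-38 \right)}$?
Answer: $-403$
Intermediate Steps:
$Q = -3$
$X{\left(o,L \right)} = -3$
$-406 - X{\left(65,-38 \right)} = -406 - -3 = -406 + 3 = -403$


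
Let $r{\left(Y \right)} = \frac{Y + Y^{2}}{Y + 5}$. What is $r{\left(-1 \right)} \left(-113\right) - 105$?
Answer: $-105$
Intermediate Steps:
$r{\left(Y \right)} = \frac{Y + Y^{2}}{5 + Y}$
$r{\left(-1 \right)} \left(-113\right) - 105 = - \frac{1 - 1}{5 - 1} \left(-113\right) - 105 = \left(-1\right) \frac{1}{4} \cdot 0 \left(-113\right) - 105 = 0 \left(-113\right) - 105 = 0 - 105 = -105$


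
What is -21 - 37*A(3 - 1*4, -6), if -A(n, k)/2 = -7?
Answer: -539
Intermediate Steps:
A(n, k) = 14 (A(n, k) = -2*(-7) = 14)
-21 - 37*A(3 - 1*4, -6) = -21 - 37*14 = -21 - 518 = -539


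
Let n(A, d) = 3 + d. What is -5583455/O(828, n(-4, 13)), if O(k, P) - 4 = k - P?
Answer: -5583455/816 ≈ -6842.5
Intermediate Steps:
O(k, P) = 4 + k - P (O(k, P) = 4 + (k - P) = 4 + k - P)
-5583455/O(828, n(-4, 13)) = -5583455/(4 + 828 - (3 + 13)) = -5583455/(4 + 828 - 1*16) = -5583455/(4 + 828 - 16) = -5583455/816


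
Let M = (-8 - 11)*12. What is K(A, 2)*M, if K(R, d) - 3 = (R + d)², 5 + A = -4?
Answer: -11856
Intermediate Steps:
A = -9 (A = -5 - 4 = -9)
K(R, d) = 3 + (R + d)²
M = -228 (M = -19*12 = -228)
K(A, 2)*M = (3 + (-9 + 2)²)*(-228) = (3 + (-7)²)*(-228) = (3 + 49)*(-228) = 52*(-228) = -11856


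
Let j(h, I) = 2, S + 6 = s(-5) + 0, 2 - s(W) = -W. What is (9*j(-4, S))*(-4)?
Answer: -72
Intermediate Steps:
s(W) = 2 + W (s(W) = 2 - (-1)*W = 2 + W)
S = -9 (S = -6 + ((2 - 5) + 0) = -6 + (-3 + 0) = -6 - 3 = -9)
(9*j(-4, S))*(-4) = (9*2)*(-4) = 18*(-4) = -72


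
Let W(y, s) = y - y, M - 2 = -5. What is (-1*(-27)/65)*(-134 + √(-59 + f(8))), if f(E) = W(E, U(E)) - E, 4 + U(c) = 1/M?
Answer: -3618/65 + 27*I*√67/65 ≈ -55.662 + 3.4001*I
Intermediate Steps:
M = -3 (M = 2 - 5 = -3)
U(c) = -13/3 (U(c) = -4 + 1/(-3) = -4 - ⅓ = -13/3)
W(y, s) = 0
f(E) = -E (f(E) = 0 - E = -E)
(-1*(-27)/65)*(-134 + √(-59 + f(8))) = (-1*(-27)/65)*(-134 + √(-59 - 1*8)) = (27*(1/65))*(-134 + √(-59 - 8)) = 27*(-134 + √(-67))/65 = 27*(-134 + I*√67)/65 = -3618/65 + 27*I*√67/65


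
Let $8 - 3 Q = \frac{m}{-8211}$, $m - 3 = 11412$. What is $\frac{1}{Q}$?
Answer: $\frac{2737}{8567} \approx 0.31948$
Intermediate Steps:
$m = 11415$ ($m = 3 + 11412 = 11415$)
$Q = \frac{8567}{2737}$ ($Q = \frac{8}{3} - \frac{11415 \frac{1}{-8211}}{3} = \frac{8}{3} - \frac{11415 \left(- \frac{1}{8211}\right)}{3} = \frac{8}{3} - - \frac{3805}{8211} = \frac{8}{3} + \frac{3805}{8211} = \frac{8567}{2737} \approx 3.1301$)
$\frac{1}{Q} = \frac{1}{\frac{8567}{2737}} = \frac{2737}{8567}$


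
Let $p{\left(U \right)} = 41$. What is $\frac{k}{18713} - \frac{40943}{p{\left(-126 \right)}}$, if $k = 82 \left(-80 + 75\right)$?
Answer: $- \frac{766183169}{767233} \approx -998.63$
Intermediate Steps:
$k = -410$ ($k = 82 \left(-5\right) = -410$)
$\frac{k}{18713} - \frac{40943}{p{\left(-126 \right)}} = - \frac{410}{18713} - \frac{40943}{41} = - \frac{766183169}{767233}$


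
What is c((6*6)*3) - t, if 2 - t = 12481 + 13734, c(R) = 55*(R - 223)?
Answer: 19888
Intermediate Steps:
c(R) = -12265 + 55*R (c(R) = 55*(-223 + R) = -12265 + 55*R)
t = -26213 (t = 2 - (12481 + 13734) = 2 - 1*26215 = 2 - 26215 = -26213)
c((6*6)*3) - t = (-12265 + 55*((6*6)*3)) - 1*(-26213) = (-12265 + 55*(36*3)) + 26213 = (-12265 + 55*108) + 26213 = (-12265 + 5940) + 26213 = -6325 + 26213 = 19888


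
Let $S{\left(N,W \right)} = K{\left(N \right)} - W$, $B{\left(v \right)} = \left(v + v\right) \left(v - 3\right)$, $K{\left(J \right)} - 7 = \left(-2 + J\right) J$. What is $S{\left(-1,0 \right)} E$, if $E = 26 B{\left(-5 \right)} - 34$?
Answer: $20460$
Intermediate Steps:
$K{\left(J \right)} = 7 + J \left(-2 + J\right)$ ($K{\left(J \right)} = 7 + \left(-2 + J\right) J = 7 + J \left(-2 + J\right)$)
$B{\left(v \right)} = 2 v \left(-3 + v\right)$
$S{\left(N,W \right)} = 7 + N^{2} - W - 2 N$ ($S{\left(N,W \right)} = \left(7 + N^{2} - 2 N\right) - W = 7 + N^{2} - W - 2 N$)
$E = 2046$ ($E = 26 \cdot 2 \left(-5\right) \left(-3 - 5\right) - 34 = 26 \cdot 2 \left(-5\right) \left(-8\right) - 34 = 26 \cdot 80 - 34 = 2080 - 34 = 2046$)
$S{\left(-1,0 \right)} E = \left(7 + \left(-1\right)^{2} - 0 - -2\right) 2046 = \left(7 + 1 + 0 + 2\right) 2046 = 10 \cdot 2046 = 20460$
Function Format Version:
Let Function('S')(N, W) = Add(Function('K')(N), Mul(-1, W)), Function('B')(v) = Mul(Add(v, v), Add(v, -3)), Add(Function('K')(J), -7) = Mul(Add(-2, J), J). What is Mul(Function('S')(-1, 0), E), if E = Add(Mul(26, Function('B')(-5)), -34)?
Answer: 20460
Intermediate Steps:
Function('K')(J) = Add(7, Mul(J, Add(-2, J))) (Function('K')(J) = Add(7, Mul(Add(-2, J), J)) = Add(7, Mul(J, Add(-2, J))))
Function('B')(v) = Mul(2, v, Add(-3, v)) (Function('B')(v) = Mul(Mul(2, v), Add(-3, v)) = Mul(2, v, Add(-3, v)))
Function('S')(N, W) = Add(7, Pow(N, 2), Mul(-1, W), Mul(-2, N)) (Function('S')(N, W) = Add(Add(7, Pow(N, 2), Mul(-2, N)), Mul(-1, W)) = Add(7, Pow(N, 2), Mul(-1, W), Mul(-2, N)))
E = 2046 (E = Add(Mul(26, Mul(2, -5, Add(-3, -5))), -34) = Add(Mul(26, Mul(2, -5, -8)), -34) = Add(Mul(26, 80), -34) = Add(2080, -34) = 2046)
Mul(Function('S')(-1, 0), E) = Mul(Add(7, Pow(-1, 2), Mul(-1, 0), Mul(-2, -1)), 2046) = Mul(Add(7, 1, 0, 2), 2046) = Mul(10, 2046) = 20460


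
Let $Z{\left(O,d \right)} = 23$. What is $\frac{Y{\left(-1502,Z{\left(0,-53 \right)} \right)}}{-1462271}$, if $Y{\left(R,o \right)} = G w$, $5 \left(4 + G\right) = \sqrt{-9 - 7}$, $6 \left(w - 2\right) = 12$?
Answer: $\frac{16}{1462271} - \frac{16 i}{7311355} \approx 1.0942 \cdot 10^{-5} - 2.1884 \cdot 10^{-6} i$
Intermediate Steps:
$w = 4$ ($w = 2 + \frac{1}{6} \cdot 12 = 2 + 2 = 4$)
$G = -4 + \frac{4 i}{5}$ ($G = -4 + \frac{\sqrt{-9 - 7}}{5} = -4 + \frac{\sqrt{-16}}{5} = -4 + \frac{4 i}{5} \approx -4.0 + 0.8 i$)
$Y{\left(R,o \right)} = -16 + \frac{16 i}{5}$ ($Y{\left(R,o \right)} = \left(-4 + \frac{4 i}{5}\right) 4 = -16 + \frac{16 i}{5}$)
$\frac{Y{\left(-1502,Z{\left(0,-53 \right)} \right)}}{-1462271} = \frac{-16 + \frac{16 i}{5}}{-1462271} = \left(-16 + \frac{16 i}{5}\right) \left(- \frac{1}{1462271}\right) = \frac{16}{1462271} - \frac{16 i}{7311355}$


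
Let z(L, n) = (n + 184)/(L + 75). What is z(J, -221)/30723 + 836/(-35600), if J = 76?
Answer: -969916457/41288639700 ≈ -0.023491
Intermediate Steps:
z(L, n) = (184 + n)/(75 + L)
z(J, -221)/30723 + 836/(-35600) = ((184 - 221)/(75 + 76))/30723 + 836/(-35600) = (-37/151)*(1/30723) + 836*(-1/35600) = ((1/151)*(-37))*(1/30723) - 209/8900 = -37/151*1/30723 - 209/8900 = -37/4639173 - 209/8900 = -969916457/41288639700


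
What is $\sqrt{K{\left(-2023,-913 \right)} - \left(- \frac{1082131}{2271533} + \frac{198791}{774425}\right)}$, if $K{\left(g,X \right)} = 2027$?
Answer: $\frac{\sqrt{2073825771785488376479587}}{31984217155} \approx 45.025$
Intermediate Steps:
$\sqrt{K{\left(-2023,-913 \right)} - \left(- \frac{1082131}{2271533} + \frac{198791}{774425}\right)} = \sqrt{2027 - \left(- \frac{1082131}{2271533} + \frac{198791}{774425}\right)} = \sqrt{2027 - - \frac{386468983072}{1759131943525}} = \sqrt{2027 + \left(\frac{1082131}{2271533} - \frac{198791}{774425}\right)} = \sqrt{2027 + \frac{386468983072}{1759131943525}} = \sqrt{\frac{3566146918508247}{1759131943525}} = \frac{\sqrt{2073825771785488376479587}}{31984217155}$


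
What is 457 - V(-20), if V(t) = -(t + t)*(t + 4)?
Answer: 1097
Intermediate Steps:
V(t) = -2*t*(4 + t)
457 - V(-20) = 457 - (-2)*(-20)*(4 - 20) = 457 - (-2)*(-20)*(-16) = 457 - 1*(-640) = 457 + 640 = 1097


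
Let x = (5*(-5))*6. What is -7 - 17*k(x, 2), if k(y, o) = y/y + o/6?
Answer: -89/3 ≈ -29.667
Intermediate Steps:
x = -150 (x = -25*6 = -150)
k(y, o) = 1 + o/6 (k(y, o) = 1 + o*(⅙) = 1 + o/6)
-7 - 17*k(x, 2) = -7 - 17*(1 + (⅙)*2) = -7 - 17*(1 + ⅓) = -7 - 17*4/3 = -7 - 68/3 = -89/3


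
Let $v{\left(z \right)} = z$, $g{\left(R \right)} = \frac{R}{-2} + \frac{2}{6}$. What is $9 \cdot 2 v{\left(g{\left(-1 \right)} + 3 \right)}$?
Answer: $69$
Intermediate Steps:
$g{\left(R \right)} = \frac{1}{3} - \frac{R}{2}$ ($g{\left(R \right)} = R \left(- \frac{1}{2}\right) + 2 \cdot \frac{1}{6} = - \frac{R}{2} + \frac{1}{3} = \frac{1}{3} - \frac{R}{2}$)
$9 \cdot 2 v{\left(g{\left(-1 \right)} + 3 \right)} = 9 \cdot 2 \left(\left(\frac{1}{3} - - \frac{1}{2}\right) + 3\right) = 18 \left(\left(\frac{1}{3} + \frac{1}{2}\right) + 3\right) = 18 \left(\frac{5}{6} + 3\right) = 18 \cdot \frac{23}{6} = 69$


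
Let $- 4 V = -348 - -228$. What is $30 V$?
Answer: $900$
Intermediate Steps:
$V = 30$ ($V = - \frac{-348 - -228}{4} = - \frac{-348 + 228}{4} = \left(- \frac{1}{4}\right) \left(-120\right) = 30$)
$30 V = 30 \cdot 30 = 900$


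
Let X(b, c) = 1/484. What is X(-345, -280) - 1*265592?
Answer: -128546527/484 ≈ -2.6559e+5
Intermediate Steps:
X(b, c) = 1/484
X(-345, -280) - 1*265592 = 1/484 - 1*265592 = 1/484 - 265592 = -128546527/484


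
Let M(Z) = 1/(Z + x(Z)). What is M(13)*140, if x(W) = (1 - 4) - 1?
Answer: 140/9 ≈ 15.556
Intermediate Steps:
x(W) = -4 (x(W) = -3 - 1 = -4)
M(Z) = 1/(-4 + Z) (M(Z) = 1/(Z - 4) = 1/(-4 + Z))
M(13)*140 = 140/(-4 + 13) = 140/9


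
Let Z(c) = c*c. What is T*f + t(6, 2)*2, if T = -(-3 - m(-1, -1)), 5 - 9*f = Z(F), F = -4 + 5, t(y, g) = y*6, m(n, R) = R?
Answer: 656/9 ≈ 72.889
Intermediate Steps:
t(y, g) = 6*y
F = 1
Z(c) = c²
f = 4/9 (f = 5/9 - ⅑*1² = 5/9 - ⅑*1 = 5/9 - ⅑ = 4/9 ≈ 0.44444)
T = 2 (T = -(-3 - 1*(-1)) = -(-3 + 1) = -1*(-2) = 2)
T*f + t(6, 2)*2 = 2*(4/9) + (6*6)*2 = 8/9 + 36*2 = 8/9 + 72 = 656/9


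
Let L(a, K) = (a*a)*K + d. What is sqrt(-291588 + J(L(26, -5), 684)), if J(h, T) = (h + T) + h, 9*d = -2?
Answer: 2*I*sqrt(669745)/3 ≈ 545.59*I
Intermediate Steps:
d = -2/9 (d = (1/9)*(-2) = -2/9 ≈ -0.22222)
L(a, K) = -2/9 + K*a**2 (L(a, K) = (a*a)*K - 2/9 = a**2*K - 2/9 = K*a**2 - 2/9 = -2/9 + K*a**2)
J(h, T) = T + 2*h (J(h, T) = (T + h) + h = T + 2*h)
sqrt(-291588 + J(L(26, -5), 684)) = sqrt(-291588 + (684 + 2*(-2/9 - 5*26**2))) = sqrt(-291588 + (684 + 2*(-2/9 - 5*676))) = sqrt(-291588 + (684 + 2*(-2/9 - 3380))) = sqrt(-291588 + (684 + 2*(-30422/9))) = sqrt(-291588 + (684 - 60844/9)) = sqrt(-291588 - 54688/9) = sqrt(-2678980/9) = 2*I*sqrt(669745)/3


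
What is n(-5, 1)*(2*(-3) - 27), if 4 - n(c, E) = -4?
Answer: -264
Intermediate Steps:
n(c, E) = 8 (n(c, E) = 4 - 1*(-4) = 4 + 4 = 8)
n(-5, 1)*(2*(-3) - 27) = 8*(2*(-3) - 27) = 8*(-6 - 27) = 8*(-33) = -264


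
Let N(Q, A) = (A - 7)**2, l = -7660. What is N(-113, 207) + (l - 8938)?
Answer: 23402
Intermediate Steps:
N(Q, A) = (-7 + A)**2
N(-113, 207) + (l - 8938) = (-7 + 207)**2 + (-7660 - 8938) = 200**2 - 16598 = 40000 - 16598 = 23402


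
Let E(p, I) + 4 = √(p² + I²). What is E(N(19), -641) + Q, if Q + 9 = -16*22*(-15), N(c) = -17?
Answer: 5267 + √411170 ≈ 5908.2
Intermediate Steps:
E(p, I) = -4 + √(I² + p²) (E(p, I) = -4 + √(p² + I²) = -4 + √(I² + p²))
Q = 5271 (Q = -9 - 16*22*(-15) = -9 - 352*(-15) = -9 + 5280 = 5271)
E(N(19), -641) + Q = (-4 + √((-641)² + (-17)²)) + 5271 = (-4 + √(410881 + 289)) + 5271 = (-4 + √411170) + 5271 = 5267 + √411170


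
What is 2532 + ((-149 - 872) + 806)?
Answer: 2317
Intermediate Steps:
2532 + ((-149 - 872) + 806) = 2532 + (-1021 + 806) = 2532 - 215 = 2317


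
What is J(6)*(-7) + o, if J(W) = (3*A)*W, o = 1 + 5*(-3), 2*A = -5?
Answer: 301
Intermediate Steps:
A = -5/2 (A = (½)*(-5) = -5/2 ≈ -2.5000)
o = -14 (o = 1 - 15 = -14)
J(W) = -15*W/2 (J(W) = (3*(-5/2))*W = -15*W/2)
J(6)*(-7) + o = -15/2*6*(-7) - 14 = -45*(-7) - 14 = 315 - 14 = 301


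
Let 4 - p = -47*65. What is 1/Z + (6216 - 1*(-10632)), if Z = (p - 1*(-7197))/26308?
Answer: 43204849/2564 ≈ 16851.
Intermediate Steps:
p = 3059 (p = 4 - (-47)*65 = 4 - 1*(-3055) = 4 + 3055 = 3059)
Z = 2564/6577 (Z = (3059 - 1*(-7197))/26308 = (3059 + 7197)*(1/26308) = 10256*(1/26308) = 2564/6577 ≈ 0.38984)
1/Z + (6216 - 1*(-10632)) = 1/(2564/6577) + (6216 - 1*(-10632)) = 6577/2564 + (6216 + 10632) = 6577/2564 + 16848 = 43204849/2564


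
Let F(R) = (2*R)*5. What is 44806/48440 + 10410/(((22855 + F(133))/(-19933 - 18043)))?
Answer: -273552990247/16736020 ≈ -16345.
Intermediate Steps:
F(R) = 10*R
44806/48440 + 10410/(((22855 + F(133))/(-19933 - 18043))) = 44806/48440 + 10410/(((22855 + 10*133)/(-19933 - 18043))) = 44806*(1/48440) + 10410/(((22855 + 1330)/(-37976))) = 22403/24220 + 10410/((24185*(-1/37976))) = 22403/24220 + 10410/(-24185/37976) = 22403/24220 + 10410*(-37976/24185) = 22403/24220 - 79066032/4837 = -273552990247/16736020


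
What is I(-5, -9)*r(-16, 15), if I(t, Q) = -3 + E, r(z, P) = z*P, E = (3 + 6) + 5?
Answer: -2640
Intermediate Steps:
E = 14 (E = 9 + 5 = 14)
r(z, P) = P*z
I(t, Q) = 11 (I(t, Q) = -3 + 14 = 11)
I(-5, -9)*r(-16, 15) = 11*(15*(-16)) = 11*(-240) = -2640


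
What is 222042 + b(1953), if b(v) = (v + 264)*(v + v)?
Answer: 8881644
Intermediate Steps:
b(v) = 2*v*(264 + v) (b(v) = (264 + v)*(2*v) = 2*v*(264 + v))
222042 + b(1953) = 222042 + 2*1953*(264 + 1953) = 222042 + 2*1953*2217 = 222042 + 8659602 = 8881644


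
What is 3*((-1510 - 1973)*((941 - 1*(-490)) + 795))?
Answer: -23259474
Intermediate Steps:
3*((-1510 - 1973)*((941 - 1*(-490)) + 795)) = 3*(-3483*((941 + 490) + 795)) = 3*(-3483*(1431 + 795)) = 3*(-3483*2226) = 3*(-7753158) = -23259474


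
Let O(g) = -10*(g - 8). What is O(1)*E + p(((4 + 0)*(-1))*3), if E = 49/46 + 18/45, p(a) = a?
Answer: 2083/23 ≈ 90.565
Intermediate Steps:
E = 337/230 (E = 49*(1/46) + 18*(1/45) = 49/46 + 2/5 = 337/230 ≈ 1.4652)
O(g) = 80 - 10*g (O(g) = -10*(-8 + g) = 80 - 10*g)
O(1)*E + p(((4 + 0)*(-1))*3) = (80 - 10*1)*(337/230) + ((4 + 0)*(-1))*3 = (80 - 10)*(337/230) + (4*(-1))*3 = 70*(337/230) - 4*3 = 2359/23 - 12 = 2083/23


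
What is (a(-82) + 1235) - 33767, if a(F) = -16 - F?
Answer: -32466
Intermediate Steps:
(a(-82) + 1235) - 33767 = ((-16 - 1*(-82)) + 1235) - 33767 = ((-16 + 82) + 1235) - 33767 = (66 + 1235) - 33767 = 1301 - 33767 = -32466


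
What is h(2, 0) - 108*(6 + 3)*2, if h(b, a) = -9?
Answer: -1953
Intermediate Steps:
h(2, 0) - 108*(6 + 3)*2 = -9 - 108*(6 + 3)*2 = -9 - 972*2 = -9 - 108*18 = -9 - 1944 = -1953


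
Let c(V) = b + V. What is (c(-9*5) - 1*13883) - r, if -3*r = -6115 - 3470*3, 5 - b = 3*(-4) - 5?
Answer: -58243/3 ≈ -19414.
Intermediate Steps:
b = 22 (b = 5 - (3*(-4) - 5) = 5 - (-12 - 5) = 5 - 1*(-17) = 5 + 17 = 22)
c(V) = 22 + V
r = 16525/3 (r = -(-6115 - 3470*3)/3 = -(-6115 - 10410)/3 = -⅓*(-16525) = 16525/3 ≈ 5508.3)
(c(-9*5) - 1*13883) - r = ((22 - 9*5) - 1*13883) - 1*16525/3 = ((22 - 45) - 13883) - 16525/3 = (-23 - 13883) - 16525/3 = -13906 - 16525/3 = -58243/3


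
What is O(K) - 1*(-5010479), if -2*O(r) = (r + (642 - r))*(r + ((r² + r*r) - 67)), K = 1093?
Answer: -762283525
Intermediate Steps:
O(r) = 21507 - 642*r² - 321*r (O(r) = -(r + (642 - r))*(r + ((r² + r*r) - 67))/2 = -321*(r + ((r² + r²) - 67)) = -321*(r + (2*r² - 67)) = -321*(r + (-67 + 2*r²)) = -321*(-67 + r + 2*r²) = -(-43014 + 642*r + 1284*r²)/2 = 21507 - 642*r² - 321*r)
O(K) - 1*(-5010479) = (21507 - 642*1093² - 321*1093) - 1*(-5010479) = (21507 - 642*1194649 - 350853) + 5010479 = (21507 - 766964658 - 350853) + 5010479 = -767294004 + 5010479 = -762283525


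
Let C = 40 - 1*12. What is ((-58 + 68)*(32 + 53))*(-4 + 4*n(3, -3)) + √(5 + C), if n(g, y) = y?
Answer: -13600 + √33 ≈ -13594.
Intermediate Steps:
C = 28 (C = 40 - 12 = 28)
((-58 + 68)*(32 + 53))*(-4 + 4*n(3, -3)) + √(5 + C) = ((-58 + 68)*(32 + 53))*(-4 + 4*(-3)) + √(5 + 28) = (10*85)*(-4 - 12) + √33 = 850*(-16) + √33 = -13600 + √33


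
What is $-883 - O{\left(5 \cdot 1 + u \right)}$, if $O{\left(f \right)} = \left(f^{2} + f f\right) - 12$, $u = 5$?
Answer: $-1071$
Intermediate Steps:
$O{\left(f \right)} = -12 + 2 f^{2}$ ($O{\left(f \right)} = \left(f^{2} + f^{2}\right) - 12 = 2 f^{2} - 12 = -12 + 2 f^{2}$)
$-883 - O{\left(5 \cdot 1 + u \right)} = -883 - \left(-12 + 2 \left(5 \cdot 1 + 5\right)^{2}\right) = -883 - \left(-12 + 2 \left(5 + 5\right)^{2}\right) = -883 - \left(-12 + 2 \cdot 10^{2}\right) = -883 - \left(-12 + 2 \cdot 100\right) = -883 - \left(-12 + 200\right) = -883 - 188 = -1071$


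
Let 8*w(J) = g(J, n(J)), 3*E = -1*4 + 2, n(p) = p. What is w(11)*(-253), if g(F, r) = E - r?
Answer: 8855/24 ≈ 368.96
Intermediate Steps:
E = -⅔ (E = (-1*4 + 2)/3 = (-4 + 2)/3 = (⅓)*(-2) = -⅔ ≈ -0.66667)
g(F, r) = -⅔ - r
w(J) = -1/12 - J/8 (w(J) = (-⅔ - J)/8 = -1/12 - J/8)
w(11)*(-253) = (-1/12 - ⅛*11)*(-253) = (-1/12 - 11/8)*(-253) = -35/24*(-253) = 8855/24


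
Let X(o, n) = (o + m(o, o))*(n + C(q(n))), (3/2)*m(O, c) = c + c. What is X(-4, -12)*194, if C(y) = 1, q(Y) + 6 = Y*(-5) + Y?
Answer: 59752/3 ≈ 19917.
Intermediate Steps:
m(O, c) = 4*c/3 (m(O, c) = 2*(c + c)/3 = 2*(2*c)/3 = 4*c/3)
q(Y) = -6 - 4*Y (q(Y) = -6 + (Y*(-5) + Y) = -6 + (-5*Y + Y) = -6 - 4*Y)
X(o, n) = 7*o*(1 + n)/3 (X(o, n) = (o + 4*o/3)*(n + 1) = (7*o/3)*(1 + n) = 7*o*(1 + n)/3)
X(-4, -12)*194 = ((7/3)*(-4)*(1 - 12))*194 = ((7/3)*(-4)*(-11))*194 = (308/3)*194 = 59752/3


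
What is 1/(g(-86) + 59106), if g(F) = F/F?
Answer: 1/59107 ≈ 1.6918e-5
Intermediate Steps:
g(F) = 1
1/(g(-86) + 59106) = 1/(1 + 59106) = 1/59107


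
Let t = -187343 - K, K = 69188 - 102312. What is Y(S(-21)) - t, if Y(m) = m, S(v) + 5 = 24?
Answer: 154238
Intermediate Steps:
S(v) = 19 (S(v) = -5 + 24 = 19)
K = -33124
t = -154219 (t = -187343 - 1*(-33124) = -187343 + 33124 = -154219)
Y(S(-21)) - t = 19 - 1*(-154219) = 19 + 154219 = 154238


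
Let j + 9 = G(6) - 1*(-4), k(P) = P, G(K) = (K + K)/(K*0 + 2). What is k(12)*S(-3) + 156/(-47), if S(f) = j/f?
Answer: -344/47 ≈ -7.3191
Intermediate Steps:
G(K) = K (G(K) = (2*K)/(0 + 2) = (2*K)/2 = (2*K)*(½) = K)
j = 1 (j = -9 + (6 - 1*(-4)) = -9 + (6 + 4) = -9 + 10 = 1)
S(f) = 1/f
k(12)*S(-3) + 156/(-47) = 12/(-3) + 156/(-47) = 12*(-⅓) + 156*(-1/47) = -4 - 156/47 = -344/47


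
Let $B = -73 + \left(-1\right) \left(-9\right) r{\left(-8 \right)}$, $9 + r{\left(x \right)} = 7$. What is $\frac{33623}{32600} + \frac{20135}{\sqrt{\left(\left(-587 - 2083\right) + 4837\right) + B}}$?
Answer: $\frac{33623}{32600} + \frac{20135 \sqrt{519}}{1038} \approx 442.95$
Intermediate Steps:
$r{\left(x \right)} = -2$ ($r{\left(x \right)} = -9 + 7 = -2$)
$B = -91$ ($B = -73 + \left(-1\right) \left(-9\right) \left(-2\right) = -73 + 9 \left(-2\right) = -73 - 18 = -91$)
$\frac{33623}{32600} + \frac{20135}{\sqrt{\left(\left(-587 - 2083\right) + 4837\right) + B}} = \frac{33623}{32600} + \frac{20135}{\sqrt{\left(\left(-587 - 2083\right) + 4837\right) - 91}} = 33623 \cdot \frac{1}{32600} + \frac{20135}{\sqrt{\left(-2670 + 4837\right) - 91}} = \frac{33623}{32600} + \frac{20135}{\sqrt{2167 - 91}} = \frac{33623}{32600} + \frac{20135}{\sqrt{2076}} = \frac{33623}{32600} + \frac{20135}{2 \sqrt{519}} = \frac{33623}{32600} + 20135 \frac{\sqrt{519}}{1038} = \frac{33623}{32600} + \frac{20135 \sqrt{519}}{1038}$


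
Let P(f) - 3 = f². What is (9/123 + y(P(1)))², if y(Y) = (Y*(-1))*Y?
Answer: 426409/1681 ≈ 253.66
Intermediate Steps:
P(f) = 3 + f²
y(Y) = -Y² (y(Y) = (-Y)*Y = -Y²)
(9/123 + y(P(1)))² = (9/123 - (3 + 1²)²)² = (9*(1/123) - (3 + 1)²)² = (3/41 - 1*4²)² = (3/41 - 1*16)² = (3/41 - 16)² = (-653/41)² = 426409/1681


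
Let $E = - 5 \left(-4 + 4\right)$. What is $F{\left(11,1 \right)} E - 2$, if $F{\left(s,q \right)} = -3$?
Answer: $-2$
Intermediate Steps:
$E = 0$ ($E = \left(-5\right) 0 = 0$)
$F{\left(11,1 \right)} E - 2 = \left(-3\right) 0 - 2 = 0 - 2 = -2$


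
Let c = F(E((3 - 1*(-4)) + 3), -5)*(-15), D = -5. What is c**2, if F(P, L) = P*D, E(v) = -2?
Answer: 22500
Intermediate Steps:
F(P, L) = -5*P (F(P, L) = P*(-5) = -5*P)
c = -150 (c = -5*(-2)*(-15) = 10*(-15) = -150)
c**2 = (-150)**2 = 22500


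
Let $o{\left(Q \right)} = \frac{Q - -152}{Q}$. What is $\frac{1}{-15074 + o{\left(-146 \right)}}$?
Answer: $- \frac{73}{1100405} \approx -6.6339 \cdot 10^{-5}$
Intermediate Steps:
$o{\left(Q \right)} = \frac{152 + Q}{Q}$ ($o{\left(Q \right)} = \frac{Q + 152}{Q} = \frac{152 + Q}{Q}$)
$\frac{1}{-15074 + o{\left(-146 \right)}} = \frac{1}{-15074 + \frac{152 - 146}{-146}} = \frac{1}{-15074 - \frac{3}{73}} = \frac{1}{- \frac{1100405}{73}} = - \frac{73}{1100405}$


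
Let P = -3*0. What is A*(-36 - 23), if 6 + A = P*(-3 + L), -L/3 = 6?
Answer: 354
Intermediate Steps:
L = -18 (L = -3*6 = -18)
P = 0
A = -6 (A = -6 + 0*(-3 - 18) = -6 + 0*(-21) = -6 + 0 = -6)
A*(-36 - 23) = -6*(-36 - 23) = -6*(-59) = 354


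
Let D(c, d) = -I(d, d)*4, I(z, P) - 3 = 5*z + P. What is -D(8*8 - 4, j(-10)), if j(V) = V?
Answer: -228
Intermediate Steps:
I(z, P) = 3 + P + 5*z (I(z, P) = 3 + (5*z + P) = 3 + (P + 5*z) = 3 + P + 5*z)
D(c, d) = -12 - 24*d (D(c, d) = -(3 + d + 5*d)*4 = -(3 + 6*d)*4 = (-3 - 6*d)*4 = -12 - 24*d)
-D(8*8 - 4, j(-10)) = -(-12 - 24*(-10)) = -(-12 + 240) = -1*228 = -228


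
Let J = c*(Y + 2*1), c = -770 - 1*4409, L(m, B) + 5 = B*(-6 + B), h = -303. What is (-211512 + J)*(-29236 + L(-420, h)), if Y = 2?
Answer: -14952232008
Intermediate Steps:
L(m, B) = -5 + B*(-6 + B)
c = -5179 (c = -770 - 4409 = -5179)
J = -20716 (J = -5179*(2 + 2*1) = -5179*(2 + 2) = -5179*4 = -20716)
(-211512 + J)*(-29236 + L(-420, h)) = (-211512 - 20716)*(-29236 + (-5 + (-303)² - 6*(-303))) = -232228*(-29236 + (-5 + 91809 + 1818)) = -232228*(-29236 + 93622) = -232228*64386 = -14952232008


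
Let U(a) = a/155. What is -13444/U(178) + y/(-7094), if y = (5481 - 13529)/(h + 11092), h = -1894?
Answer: -16996316108162/1451826117 ≈ -11707.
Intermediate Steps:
U(a) = a/155 (U(a) = a*(1/155) = a/155)
y = -4024/4599 (y = (5481 - 13529)/(-1894 + 11092) = -8048/9198 = -8048*1/9198 = -4024/4599 ≈ -0.87497)
-13444/U(178) + y/(-7094) = -13444/((1/155)*178) - 4024/4599/(-7094) = -13444/178/155 - 4024/4599*(-1/7094) = -13444*155/178 + 2012/16312653 = -1041910/89 + 2012/16312653 = -16996316108162/1451826117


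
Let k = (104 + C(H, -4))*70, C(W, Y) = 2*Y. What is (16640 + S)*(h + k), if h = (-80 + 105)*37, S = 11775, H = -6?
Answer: 217232675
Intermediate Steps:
h = 925 (h = 25*37 = 925)
k = 6720 (k = (104 + 2*(-4))*70 = (104 - 8)*70 = 96*70 = 6720)
(16640 + S)*(h + k) = (16640 + 11775)*(925 + 6720) = 28415*7645 = 217232675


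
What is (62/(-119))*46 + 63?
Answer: 4645/119 ≈ 39.034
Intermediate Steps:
(62/(-119))*46 + 63 = (62*(-1/119))*46 + 63 = -62/119*46 + 63 = -2852/119 + 63 = 4645/119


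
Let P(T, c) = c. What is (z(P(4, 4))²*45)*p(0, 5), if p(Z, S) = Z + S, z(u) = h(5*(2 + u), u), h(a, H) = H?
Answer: 3600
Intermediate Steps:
z(u) = u
p(Z, S) = S + Z
(z(P(4, 4))²*45)*p(0, 5) = (4²*45)*(5 + 0) = (16*45)*5 = 720*5 = 3600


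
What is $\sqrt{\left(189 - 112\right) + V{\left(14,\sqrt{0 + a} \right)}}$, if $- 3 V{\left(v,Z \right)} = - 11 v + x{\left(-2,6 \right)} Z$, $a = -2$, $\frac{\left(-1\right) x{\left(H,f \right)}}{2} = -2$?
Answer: $\frac{\sqrt{1155 - 12 i \sqrt{2}}}{3} \approx 11.329 - 0.083223 i$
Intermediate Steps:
$x{\left(H,f \right)} = 4$ ($x{\left(H,f \right)} = \left(-2\right) \left(-2\right) = 4$)
$V{\left(v,Z \right)} = - \frac{4 Z}{3} + \frac{11 v}{3}$ ($V{\left(v,Z \right)} = - \frac{- 11 v + 4 Z}{3} = - \frac{4 Z}{3} + \frac{11 v}{3}$)
$\sqrt{\left(189 - 112\right) + V{\left(14,\sqrt{0 + a} \right)}} = \sqrt{\left(189 - 112\right) + \left(- \frac{4 \sqrt{0 - 2}}{3} + \frac{11}{3} \cdot 14\right)} = \sqrt{\left(189 - 112\right) + \left(- \frac{4 \sqrt{-2}}{3} + \frac{154}{3}\right)} = \sqrt{77 + \left(- \frac{4 i \sqrt{2}}{3} + \frac{154}{3}\right)} = \sqrt{77 + \left(\frac{154}{3} - \frac{4 i \sqrt{2}}{3}\right)} = \sqrt{\frac{385}{3} - \frac{4 i \sqrt{2}}{3}}$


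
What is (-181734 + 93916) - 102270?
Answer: -190088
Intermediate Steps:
(-181734 + 93916) - 102270 = -87818 - 102270 = -190088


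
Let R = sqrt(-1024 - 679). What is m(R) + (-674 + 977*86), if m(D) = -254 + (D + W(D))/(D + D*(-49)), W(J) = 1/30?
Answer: 3988511/48 + I*sqrt(1703)/2452320 ≈ 83094.0 + 1.6828e-5*I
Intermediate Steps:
W(J) = 1/30
R = I*sqrt(1703) (R = sqrt(-1703) = I*sqrt(1703) ≈ 41.267*I)
m(D) = -254 - (1/30 + D)/(48*D) (m(D) = -254 + (D + 1/30)/(D + D*(-49)) = -254 + (1/30 + D)/(D - 49*D) = -254 + (1/30 + D)/((-48*D)) = -254 + (1/30 + D)*(-1/(48*D)) = -254 - (1/30 + D)/(48*D))
m(R) + (-674 + 977*86) = (-1 - 365790*I*sqrt(1703))/(1440*((I*sqrt(1703)))) + (-674 + 977*86) = (-I*sqrt(1703)/1703)*(-1 - 365790*I*sqrt(1703))/1440 + (-674 + 84022) = -I*sqrt(1703)*(-1 - 365790*I*sqrt(1703))/2452320 + 83348 = 83348 - I*sqrt(1703)*(-1 - 365790*I*sqrt(1703))/2452320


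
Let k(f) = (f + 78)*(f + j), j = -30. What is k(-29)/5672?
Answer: -2891/5672 ≈ -0.50970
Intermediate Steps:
k(f) = (-30 + f)*(78 + f) (k(f) = (f + 78)*(f - 30) = (78 + f)*(-30 + f) = (-30 + f)*(78 + f))
k(-29)/5672 = (-2340 + (-29)² + 48*(-29))/5672 = (-2340 + 841 - 1392)*(1/5672) = -2891*1/5672 = -2891/5672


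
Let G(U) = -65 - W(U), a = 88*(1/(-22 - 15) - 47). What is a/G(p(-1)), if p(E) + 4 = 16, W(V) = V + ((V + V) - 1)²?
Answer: 25520/3737 ≈ 6.8290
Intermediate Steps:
W(V) = V + (-1 + 2*V)² (W(V) = V + (2*V - 1)² = V + (-1 + 2*V)²)
a = -153120/37 (a = 88*(1/(-37) - 47) = 88*(-1/37 - 47) = 88*(-1740/37) = -153120/37 ≈ -4138.4)
p(E) = 12 (p(E) = -4 + 16 = 12)
G(U) = -65 - U - (-1 + 2*U)² (G(U) = -65 - (U + (-1 + 2*U)²) = -65 + (-U - (-1 + 2*U)²) = -65 - U - (-1 + 2*U)²)
a/G(p(-1)) = -153120/(37*(-66 - 4*12² + 3*12)) = -153120/(37*(-66 - 4*144 + 36)) = -153120/(37*(-66 - 576 + 36)) = -153120/37/(-606) = -153120/37*(-1/606) = 25520/3737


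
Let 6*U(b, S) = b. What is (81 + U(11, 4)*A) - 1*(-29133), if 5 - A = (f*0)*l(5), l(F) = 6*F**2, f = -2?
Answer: 175339/6 ≈ 29223.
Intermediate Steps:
U(b, S) = b/6
A = 5 (A = 5 - (-2*0)*6*5**2 = 5 - 0*6*25 = 5 - 0*150 = 5 - 1*0 = 5 + 0 = 5)
(81 + U(11, 4)*A) - 1*(-29133) = (81 + ((1/6)*11)*5) - 1*(-29133) = (81 + (11/6)*5) + 29133 = (81 + 55/6) + 29133 = 541/6 + 29133 = 175339/6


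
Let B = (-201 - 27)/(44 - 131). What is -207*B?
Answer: -15732/29 ≈ -542.48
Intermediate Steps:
B = 76/29 (B = -228/(-87) = -228*(-1/87) = 76/29 ≈ 2.6207)
-207*B = -207*76/29 = -15732/29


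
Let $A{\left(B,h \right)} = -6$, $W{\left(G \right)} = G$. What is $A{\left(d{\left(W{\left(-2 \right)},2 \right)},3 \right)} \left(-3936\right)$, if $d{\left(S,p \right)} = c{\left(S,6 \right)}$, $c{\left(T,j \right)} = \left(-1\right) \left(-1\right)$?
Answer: $23616$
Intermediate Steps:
$c{\left(T,j \right)} = 1$
$d{\left(S,p \right)} = 1$
$A{\left(d{\left(W{\left(-2 \right)},2 \right)},3 \right)} \left(-3936\right) = \left(-6\right) \left(-3936\right) = 23616$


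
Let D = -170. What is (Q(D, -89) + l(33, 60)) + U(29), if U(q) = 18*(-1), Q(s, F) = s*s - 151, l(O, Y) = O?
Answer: 28764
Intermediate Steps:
Q(s, F) = -151 + s² (Q(s, F) = s² - 151 = -151 + s²)
U(q) = -18
(Q(D, -89) + l(33, 60)) + U(29) = ((-151 + (-170)²) + 33) - 18 = ((-151 + 28900) + 33) - 18 = (28749 + 33) - 18 = 28782 - 18 = 28764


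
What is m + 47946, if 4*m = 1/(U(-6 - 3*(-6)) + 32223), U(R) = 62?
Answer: 6191746441/129140 ≈ 47946.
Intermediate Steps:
m = 1/129140 (m = 1/(4*(62 + 32223)) = (¼)/32285 = (¼)*(1/32285) = 1/129140 ≈ 7.7435e-6)
m + 47946 = 1/129140 + 47946 = 6191746441/129140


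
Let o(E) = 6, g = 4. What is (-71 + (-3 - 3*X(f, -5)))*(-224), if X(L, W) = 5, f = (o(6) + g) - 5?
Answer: 19936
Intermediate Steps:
f = 5 (f = (6 + 4) - 5 = 10 - 5 = 5)
(-71 + (-3 - 3*X(f, -5)))*(-224) = (-71 + (-3 - 3*5))*(-224) = (-71 + (-3 - 15))*(-224) = (-71 - 18)*(-224) = -89*(-224) = 19936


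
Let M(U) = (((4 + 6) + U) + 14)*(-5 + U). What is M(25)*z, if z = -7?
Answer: -6860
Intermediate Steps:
M(U) = (-5 + U)*(24 + U) (M(U) = ((10 + U) + 14)*(-5 + U) = (24 + U)*(-5 + U) = (-5 + U)*(24 + U))
M(25)*z = (-120 + 25² + 19*25)*(-7) = (-120 + 625 + 475)*(-7) = 980*(-7) = -6860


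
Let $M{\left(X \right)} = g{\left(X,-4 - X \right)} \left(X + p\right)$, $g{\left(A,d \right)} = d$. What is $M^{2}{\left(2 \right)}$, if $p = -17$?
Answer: $8100$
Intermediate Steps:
$M{\left(X \right)} = \left(-17 + X\right) \left(-4 - X\right)$ ($M{\left(X \right)} = \left(-4 - X\right) \left(X - 17\right) = \left(-4 - X\right) \left(-17 + X\right) = \left(-17 + X\right) \left(-4 - X\right)$)
$M^{2}{\left(2 \right)} = \left(- \left(-17 + 2\right) \left(4 + 2\right)\right)^{2} = \left(\left(-1\right) \left(-15\right) 6\right)^{2} = 90^{2} = 8100$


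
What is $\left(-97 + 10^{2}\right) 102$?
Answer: $306$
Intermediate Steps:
$\left(-97 + 10^{2}\right) 102 = \left(-97 + 100\right) 102 = 3 \cdot 102 = 306$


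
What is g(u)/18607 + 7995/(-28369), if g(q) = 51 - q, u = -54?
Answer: -145784220/527861983 ≈ -0.27618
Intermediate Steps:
g(u)/18607 + 7995/(-28369) = (51 - 1*(-54))/18607 + 7995/(-28369) = (51 + 54)*(1/18607) + 7995*(-1/28369) = 105*(1/18607) - 7995/28369 = 105/18607 - 7995/28369 = -145784220/527861983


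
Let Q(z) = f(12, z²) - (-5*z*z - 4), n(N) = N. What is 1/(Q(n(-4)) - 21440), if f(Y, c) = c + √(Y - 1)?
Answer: -1940/41399599 - √11/455395589 ≈ -4.6868e-5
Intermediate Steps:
f(Y, c) = c + √(-1 + Y)
Q(z) = 4 + √11 + 6*z² (Q(z) = (z² + √(-1 + 12)) - (-5*z*z - 4) = (z² + √11) - (-5*z² - 4) = (√11 + z²) - (-4 - 5*z²) = (√11 + z²) + (4 + 5*z²) = 4 + √11 + 6*z²)
1/(Q(n(-4)) - 21440) = 1/((4 + √11 + 6*(-4)²) - 21440) = 1/((4 + √11 + 6*16) - 21440) = 1/((4 + √11 + 96) - 21440) = 1/((100 + √11) - 21440) = 1/(-21340 + √11)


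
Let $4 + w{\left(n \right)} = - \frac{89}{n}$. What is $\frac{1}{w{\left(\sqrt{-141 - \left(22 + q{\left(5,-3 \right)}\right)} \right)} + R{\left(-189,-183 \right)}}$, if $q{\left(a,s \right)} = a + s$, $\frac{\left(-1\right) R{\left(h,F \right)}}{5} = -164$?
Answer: $\frac{134640}{109874161} - \frac{89 i \sqrt{165}}{109874161} \approx 0.0012254 - 1.0405 \cdot 10^{-5} i$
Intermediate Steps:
$R{\left(h,F \right)} = 820$ ($R{\left(h,F \right)} = \left(-5\right) \left(-164\right) = 820$)
$w{\left(n \right)} = -4 - \frac{89}{n}$
$\frac{1}{w{\left(\sqrt{-141 - \left(22 + q{\left(5,-3 \right)}\right)} \right)} + R{\left(-189,-183 \right)}} = \frac{1}{\left(-4 - \frac{89}{\sqrt{-141 - 24}}\right) + 820} = \frac{1}{\left(-4 - \frac{89}{\sqrt{-165}}\right) + 820} = \frac{1}{\left(-4 - \frac{89}{i \sqrt{165}}\right) + 820} = \frac{1}{\left(-4 - 89 \left(- \frac{i \sqrt{165}}{165}\right)\right) + 820} = \frac{1}{\left(-4 + \frac{89 i \sqrt{165}}{165}\right) + 820} = \frac{1}{816 + \frac{89 i \sqrt{165}}{165}}$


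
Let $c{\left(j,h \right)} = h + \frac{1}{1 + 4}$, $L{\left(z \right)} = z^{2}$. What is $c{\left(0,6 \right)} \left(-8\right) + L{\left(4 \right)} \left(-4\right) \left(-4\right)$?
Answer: $\frac{1032}{5} \approx 206.4$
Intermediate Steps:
$c{\left(j,h \right)} = \frac{1}{5} + h$ ($c{\left(j,h \right)} = h + \frac{1}{5} = \frac{1}{5} + h$)
$c{\left(0,6 \right)} \left(-8\right) + L{\left(4 \right)} \left(-4\right) \left(-4\right) = \left(\frac{1}{5} + 6\right) \left(-8\right) + 4^{2} \left(-4\right) \left(-4\right) = \frac{31}{5} \left(-8\right) + 16 \left(-4\right) \left(-4\right) = - \frac{248}{5} - -256 = - \frac{248}{5} + 256 = \frac{1032}{5}$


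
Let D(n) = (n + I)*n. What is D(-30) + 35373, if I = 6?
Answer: 36093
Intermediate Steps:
D(n) = n*(6 + n) (D(n) = (n + 6)*n = (6 + n)*n = n*(6 + n))
D(-30) + 35373 = -30*(6 - 30) + 35373 = -30*(-24) + 35373 = 720 + 35373 = 36093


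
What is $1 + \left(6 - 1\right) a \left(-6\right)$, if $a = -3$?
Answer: $91$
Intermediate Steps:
$1 + \left(6 - 1\right) a \left(-6\right) = 1 + \left(6 - 1\right) \left(-3\right) \left(-6\right) = 1 + 5 \left(-3\right) \left(-6\right) = 1 - -90 = 1 + 90 = 91$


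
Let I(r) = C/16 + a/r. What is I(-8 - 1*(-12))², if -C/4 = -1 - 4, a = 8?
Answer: 169/16 ≈ 10.563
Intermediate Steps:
C = 20 (C = -4*(-1 - 4) = -4*(-5) = 20)
I(r) = 5/4 + 8/r (I(r) = 20/16 + 8/r = 20*(1/16) + 8/r = 5/4 + 8/r)
I(-8 - 1*(-12))² = (5/4 + 8/(-8 - 1*(-12)))² = (5/4 + 8/(-8 + 12))² = (5/4 + 8/4)² = (5/4 + 8*(¼))² = (5/4 + 2)² = (13/4)² = 169/16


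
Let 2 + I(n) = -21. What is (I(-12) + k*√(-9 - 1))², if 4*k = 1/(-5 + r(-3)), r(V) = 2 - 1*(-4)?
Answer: (92 - I*√10)²/16 ≈ 528.38 - 36.366*I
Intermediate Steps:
r(V) = 6 (r(V) = 2 + 4 = 6)
I(n) = -23 (I(n) = -2 - 21 = -23)
k = ¼ (k = 1/(4*(-5 + 6)) = (¼)/1 = (¼)*1 = ¼ ≈ 0.25000)
(I(-12) + k*√(-9 - 1))² = (-23 + √(-9 - 1)/4)² = (-23 + √(-10)/4)² = (-23 + (I*√10)/4)² = (-23 + I*√10/4)²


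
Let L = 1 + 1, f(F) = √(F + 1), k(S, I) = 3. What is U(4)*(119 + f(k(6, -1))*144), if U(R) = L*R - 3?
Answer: 2035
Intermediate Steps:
f(F) = √(1 + F)
L = 2
U(R) = -3 + 2*R (U(R) = 2*R - 3 = -3 + 2*R)
U(4)*(119 + f(k(6, -1))*144) = (-3 + 2*4)*(119 + √(1 + 3)*144) = (-3 + 8)*(119 + √4*144) = 5*(119 + 2*144) = 5*(119 + 288) = 5*407 = 2035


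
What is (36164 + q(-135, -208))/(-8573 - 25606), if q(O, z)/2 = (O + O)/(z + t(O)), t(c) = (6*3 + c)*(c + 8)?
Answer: -529838224/500756529 ≈ -1.0581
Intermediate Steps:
t(c) = (8 + c)*(18 + c) (t(c) = (18 + c)*(8 + c) = (8 + c)*(18 + c))
q(O, z) = 4*O/(144 + z + O² + 26*O) (q(O, z) = 2*((O + O)/(z + (144 + O² + 26*O))) = 2*((2*O)/(144 + z + O² + 26*O)) = 2*(2*O/(144 + z + O² + 26*O)) = 4*O/(144 + z + O² + 26*O))
(36164 + q(-135, -208))/(-8573 - 25606) = (36164 + 4*(-135)/(144 - 208 + (-135)² + 26*(-135)))/(-8573 - 25606) = (36164 + 4*(-135)/(144 - 208 + 18225 - 3510))/(-34179) = (36164 + 4*(-135)/14651)*(-1/34179) = (36164 + 4*(-135)*(1/14651))*(-1/34179) = (36164 - 540/14651)*(-1/34179) = (529838224/14651)*(-1/34179) = -529838224/500756529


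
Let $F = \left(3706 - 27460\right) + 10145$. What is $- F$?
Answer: $13609$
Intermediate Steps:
$F = -13609$ ($F = -23754 + 10145 = -13609$)
$- F = \left(-1\right) \left(-13609\right) = 13609$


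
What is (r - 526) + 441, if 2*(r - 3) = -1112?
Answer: -638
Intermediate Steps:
r = -553 (r = 3 + (½)*(-1112) = 3 - 556 = -553)
(r - 526) + 441 = (-553 - 526) + 441 = -1079 + 441 = -638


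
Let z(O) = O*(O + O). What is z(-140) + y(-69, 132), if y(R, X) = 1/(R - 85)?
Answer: 6036799/154 ≈ 39200.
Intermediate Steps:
y(R, X) = 1/(-85 + R)
z(O) = 2*O² (z(O) = O*(2*O) = 2*O²)
z(-140) + y(-69, 132) = 2*(-140)² + 1/(-85 - 69) = 2*19600 + 1/(-154) = 39200 - 1/154 = 6036799/154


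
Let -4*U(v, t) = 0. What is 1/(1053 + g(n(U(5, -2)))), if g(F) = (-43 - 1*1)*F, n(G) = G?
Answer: 1/1053 ≈ 0.00094967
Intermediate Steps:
U(v, t) = 0 (U(v, t) = -¼*0 = 0)
g(F) = -44*F (g(F) = (-43 - 1)*F = -44*F)
1/(1053 + g(n(U(5, -2)))) = 1/(1053 - 44*0) = 1/(1053 + 0) = 1/1053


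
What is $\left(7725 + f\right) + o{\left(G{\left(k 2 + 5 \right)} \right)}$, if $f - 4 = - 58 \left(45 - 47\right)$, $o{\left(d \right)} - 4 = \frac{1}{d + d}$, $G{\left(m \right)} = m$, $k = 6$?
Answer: $\frac{266867}{34} \approx 7849.0$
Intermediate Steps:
$o{\left(d \right)} = 4 + \frac{1}{2 d}$ ($o{\left(d \right)} = 4 + \frac{1}{d + d} = 4 + \frac{1}{2 d}$)
$f = 120$ ($f = 4 - 58 \left(45 - 47\right) = 4 - -116 = 4 + 116 = 120$)
$\left(7725 + f\right) + o{\left(G{\left(k 2 + 5 \right)} \right)} = \left(7725 + 120\right) + \left(4 + \frac{1}{2 \left(6 \cdot 2 + 5\right)}\right) = 7845 + \left(4 + \frac{1}{2 \left(12 + 5\right)}\right) = 7845 + \left(4 + \frac{1}{2 \cdot 17}\right) = 7845 + \left(4 + \frac{1}{2} \cdot \frac{1}{17}\right) = 7845 + \left(4 + \frac{1}{34}\right) = 7845 + \frac{137}{34} = \frac{266867}{34}$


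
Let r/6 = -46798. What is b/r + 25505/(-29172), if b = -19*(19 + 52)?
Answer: -148378019/170648907 ≈ -0.86949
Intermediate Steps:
r = -280788 (r = 6*(-46798) = -280788)
b = -1349 (b = -19*71 = -1349)
b/r + 25505/(-29172) = -1349/(-280788) + 25505/(-29172) = -1349*(-1/280788) + 25505*(-1/29172) = 1349/280788 - 25505/29172 = -148378019/170648907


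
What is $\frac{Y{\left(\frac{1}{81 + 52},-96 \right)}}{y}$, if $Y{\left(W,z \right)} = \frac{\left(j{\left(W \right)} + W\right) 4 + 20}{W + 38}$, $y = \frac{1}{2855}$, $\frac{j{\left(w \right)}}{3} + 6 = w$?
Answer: $- \frac{1313300}{337} \approx -3897.0$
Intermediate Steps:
$j{\left(w \right)} = -18 + 3 w$
$y = \frac{1}{2855} \approx 0.00035026$
$Y{\left(W,z \right)} = \frac{-52 + 16 W}{38 + W}$ ($Y{\left(W,z \right)} = \frac{\left(\left(-18 + 3 W\right) + W\right) 4 + 20}{W + 38} = \frac{\left(-18 + 4 W\right) 4 + 20}{38 + W} = \frac{\left(-72 + 16 W\right) + 20}{38 + W} = \frac{-52 + 16 W}{38 + W}$)
$\frac{Y{\left(\frac{1}{81 + 52},-96 \right)}}{y} = \frac{4 \left(-13 + \frac{4}{81 + 52}\right)}{38 + \frac{1}{81 + 52}} \frac{1}{\frac{1}{2855}} = \frac{4 \left(-13 + \frac{4}{133}\right)}{38 + \frac{1}{133}} \cdot 2855 = \frac{4 \left(-13 + 4 \cdot \frac{1}{133}\right)}{38 + \frac{1}{133}} \cdot 2855 = \frac{4 \left(-13 + \frac{4}{133}\right)}{\frac{5055}{133}} \cdot 2855 = 4 \cdot \frac{133}{5055} \left(- \frac{1725}{133}\right) 2855 = \left(- \frac{460}{337}\right) 2855 = - \frac{1313300}{337}$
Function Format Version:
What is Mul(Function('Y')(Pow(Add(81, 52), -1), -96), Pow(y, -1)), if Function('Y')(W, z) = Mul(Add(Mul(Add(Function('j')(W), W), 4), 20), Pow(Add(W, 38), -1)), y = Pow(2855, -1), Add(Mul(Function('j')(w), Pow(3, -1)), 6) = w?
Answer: Rational(-1313300, 337) ≈ -3897.0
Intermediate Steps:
Function('j')(w) = Add(-18, Mul(3, w))
y = Rational(1, 2855) ≈ 0.00035026
Function('Y')(W, z) = Mul(Pow(Add(38, W), -1), Add(-52, Mul(16, W))) (Function('Y')(W, z) = Mul(Add(Mul(Add(Add(-18, Mul(3, W)), W), 4), 20), Pow(Add(W, 38), -1)) = Mul(Add(Mul(Add(-18, Mul(4, W)), 4), 20), Pow(Add(38, W), -1)) = Mul(Add(Add(-72, Mul(16, W)), 20), Pow(Add(38, W), -1)) = Mul(Add(-52, Mul(16, W)), Pow(Add(38, W), -1)) = Mul(Pow(Add(38, W), -1), Add(-52, Mul(16, W))))
Mul(Function('Y')(Pow(Add(81, 52), -1), -96), Pow(y, -1)) = Mul(Mul(4, Pow(Add(38, Pow(Add(81, 52), -1)), -1), Add(-13, Mul(4, Pow(Add(81, 52), -1)))), Pow(Rational(1, 2855), -1)) = Mul(Mul(4, Pow(Add(38, Pow(133, -1)), -1), Add(-13, Mul(4, Pow(133, -1)))), 2855) = Mul(Mul(4, Pow(Add(38, Rational(1, 133)), -1), Add(-13, Mul(4, Rational(1, 133)))), 2855) = Mul(Mul(4, Pow(Rational(5055, 133), -1), Add(-13, Rational(4, 133))), 2855) = Mul(Mul(4, Rational(133, 5055), Rational(-1725, 133)), 2855) = Mul(Rational(-460, 337), 2855) = Rational(-1313300, 337)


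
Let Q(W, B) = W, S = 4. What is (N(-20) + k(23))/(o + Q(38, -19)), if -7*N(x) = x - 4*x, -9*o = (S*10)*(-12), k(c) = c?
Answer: 303/1918 ≈ 0.15798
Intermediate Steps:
o = 160/3 (o = -4*10*(-12)/9 = -40*(-12)/9 = -1/9*(-480) = 160/3 ≈ 53.333)
N(x) = 3*x/7 (N(x) = -(x - 4*x)/7 = -(-3)*x/7 = 3*x/7)
(N(-20) + k(23))/(o + Q(38, -19)) = ((3/7)*(-20) + 23)/(160/3 + 38) = (-60/7 + 23)/(274/3) = (101/7)*(3/274) = 303/1918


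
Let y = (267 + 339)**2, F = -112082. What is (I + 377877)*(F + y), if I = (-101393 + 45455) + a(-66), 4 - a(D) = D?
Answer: 82161884386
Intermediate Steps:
a(D) = 4 - D
I = -55868 (I = (-101393 + 45455) + (4 - 1*(-66)) = -55938 + (4 + 66) = -55938 + 70 = -55868)
y = 367236 (y = 606**2 = 367236)
(I + 377877)*(F + y) = (-55868 + 377877)*(-112082 + 367236) = 322009*255154 = 82161884386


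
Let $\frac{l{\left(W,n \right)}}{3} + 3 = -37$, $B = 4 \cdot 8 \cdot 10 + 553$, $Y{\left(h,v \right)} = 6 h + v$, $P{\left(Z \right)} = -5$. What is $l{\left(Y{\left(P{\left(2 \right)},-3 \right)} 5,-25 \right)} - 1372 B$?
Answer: $-1197876$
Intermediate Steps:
$Y{\left(h,v \right)} = v + 6 h$
$B = 873$ ($B = 32 \cdot 10 + 553 = 320 + 553 = 873$)
$l{\left(W,n \right)} = -120$ ($l{\left(W,n \right)} = -9 + 3 \left(-37\right) = -9 - 111 = -120$)
$l{\left(Y{\left(P{\left(2 \right)},-3 \right)} 5,-25 \right)} - 1372 B = -120 - 1197756 = -1197876$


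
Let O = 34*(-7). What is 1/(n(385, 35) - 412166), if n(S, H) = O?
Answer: -1/412404 ≈ -2.4248e-6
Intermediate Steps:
O = -238
n(S, H) = -238
1/(n(385, 35) - 412166) = 1/(-238 - 412166) = 1/(-412404) = -1/412404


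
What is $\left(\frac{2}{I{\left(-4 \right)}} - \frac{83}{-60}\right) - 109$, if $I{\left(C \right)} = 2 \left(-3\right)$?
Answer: $- \frac{2159}{20} \approx -107.95$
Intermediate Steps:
$I{\left(C \right)} = -6$
$\left(\frac{2}{I{\left(-4 \right)}} - \frac{83}{-60}\right) - 109 = \left(\frac{2}{-6} - \frac{83}{-60}\right) - 109 = \left(2 \left(- \frac{1}{6}\right) - - \frac{83}{60}\right) - 109 = \left(- \frac{1}{3} + \frac{83}{60}\right) - 109 = \frac{21}{20} - 109 = - \frac{2159}{20}$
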